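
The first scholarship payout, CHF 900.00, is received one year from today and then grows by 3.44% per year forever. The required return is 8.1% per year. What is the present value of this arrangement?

Periodic rate r = 0.081 per year.
Growing perpetuity (Gordon): PV = PMT₁ / (r − g) = 900 / (r − 0.0344) = CHF 19,313.30.

CHF 19,313.30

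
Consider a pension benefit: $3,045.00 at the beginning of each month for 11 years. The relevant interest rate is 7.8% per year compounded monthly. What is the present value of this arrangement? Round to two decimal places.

$271,027.55

This is an annuity due: 132 payments of $3,045.00 at the beginning of each month.
Periodic rate r = 0.078/12 per month; n is counted in months.
PV = PMT × [(1 − (1+r)^−n)/r] × (1+r) = 3,045 × [1 − (1+r)^−132] / r × (1+r) = $271,027.55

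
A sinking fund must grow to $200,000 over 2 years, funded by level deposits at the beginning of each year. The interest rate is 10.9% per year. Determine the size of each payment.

$85,510.98

Level annuity due; solve FV = PMT × [((1+r)^n − 1)/r] × (1+r) for PMT.
Periodic rate r = 0.109 per year.
With n = 2: PMT = 200,000 / ([((1+r)^n − 1)/r] × (1+r)) = $85,510.98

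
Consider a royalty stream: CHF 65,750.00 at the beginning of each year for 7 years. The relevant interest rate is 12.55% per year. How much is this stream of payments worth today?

CHF 331,916.04

This is an annuity due: 7 payments of CHF 65,750.00 at the beginning of each year.
Periodic rate r = 0.1255 per year.
PV = PMT × [(1 − (1+r)^−n)/r] × (1+r) = 65,750 × [1 − (1+r)^−7] / r × (1+r) = CHF 331,916.04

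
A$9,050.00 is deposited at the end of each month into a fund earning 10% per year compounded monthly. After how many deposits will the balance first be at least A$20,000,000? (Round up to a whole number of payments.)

Periodic rate r = 0.1/12 per month; n is counted in months.
Ordinary annuity FV: 20,000,000 = 9,050 × [((1+r)^n − 1)/r].
(1+r)^n = 1 + 20,000,000 × r / 9,050, so n = ln(1 + 20,000,000·r/9,050) / ln(1+r) = 357.41.
Round up to a whole number of payments: n = 358.

358 payments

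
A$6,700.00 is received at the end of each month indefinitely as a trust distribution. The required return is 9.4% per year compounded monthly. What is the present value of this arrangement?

Periodic rate r = 0.094/12 per month.
Level perpetuity: PV = PMT / r = 6,700 / (0.094/12) = A$855,319.15.

A$855,319.15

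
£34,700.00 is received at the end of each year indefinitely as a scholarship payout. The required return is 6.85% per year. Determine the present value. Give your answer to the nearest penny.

Periodic rate r = 0.0685 per year.
Level perpetuity: PV = PMT / r = 34,700 / (0.0685) = £506,569.34.

£506,569.34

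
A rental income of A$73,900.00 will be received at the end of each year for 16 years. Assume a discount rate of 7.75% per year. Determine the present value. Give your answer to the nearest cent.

A$664,702.44

This is an ordinary annuity: 16 payments of A$73,900.00 at the end of each year.
Periodic rate r = 0.0775 per year.
PV = PMT × [(1 − (1+r)^−n)/r] = 73,900 × [1 − (1+r)^−16] / r = A$664,702.44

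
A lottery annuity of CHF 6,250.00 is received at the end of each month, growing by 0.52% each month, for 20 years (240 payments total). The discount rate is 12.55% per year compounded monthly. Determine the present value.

Periodic rate r = 0.1255/12 per month; n is counted in months.
Growing ordinary annuity: PV = PMT₁ × [1 − ((1+g)/(1+r))^n] / (r − g) = 6,250 × [1 − ((1+0.0052)/(1+r))^240] / (r − 0.0052) = CHF 848,801.02.

CHF 848,801.02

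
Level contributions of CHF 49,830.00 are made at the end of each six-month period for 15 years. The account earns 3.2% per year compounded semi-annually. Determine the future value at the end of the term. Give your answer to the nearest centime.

This is an ordinary annuity: 30 deposits of CHF 49,830.00 at the end of each six-month period.
Periodic rate r = 0.032/2 per half-year; n is counted in half-years.
FV = PMT × [((1+r)^n − 1)/r] = 49,830 × [(1+r)^30 − 1] / r = CHF 1,899,599.75

CHF 1,899,599.75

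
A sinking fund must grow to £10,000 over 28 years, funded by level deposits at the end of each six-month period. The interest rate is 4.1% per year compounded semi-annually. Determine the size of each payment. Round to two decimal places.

£96.90

Level ordinary annuity; solve FV = PMT × [((1+r)^n − 1)/r] for PMT.
Periodic rate r = 0.041/2 per half-year; n is counted in half-years.
With n = 56: PMT = 10,000 / ([((1+r)^n − 1)/r]) = £96.90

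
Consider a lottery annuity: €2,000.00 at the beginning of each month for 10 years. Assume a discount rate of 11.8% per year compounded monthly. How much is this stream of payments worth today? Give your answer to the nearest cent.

This is an annuity due: 120 payments of €2,000.00 at the beginning of each month.
Periodic rate r = 0.118/12 per month; n is counted in months.
PV = PMT × [(1 − (1+r)^−n)/r] × (1+r) = 2,000 × [1 − (1+r)^−120] / r × (1+r) = €141,913.08

€141,913.08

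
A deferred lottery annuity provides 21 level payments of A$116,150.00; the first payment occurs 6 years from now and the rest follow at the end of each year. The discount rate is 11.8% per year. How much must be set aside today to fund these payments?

Ordinary annuity of 21 payments, first payment at period 6.
Periodic rate r = 0.118 per year.
The ordinary-annuity PV formula values the stream one period before the first payment (period 5); discount that back 5 periods:
PV₀ = 116,150 × [1 − (1+r)^−21] / r × (1+r)^−5 = A$509,388.00

A$509,388.00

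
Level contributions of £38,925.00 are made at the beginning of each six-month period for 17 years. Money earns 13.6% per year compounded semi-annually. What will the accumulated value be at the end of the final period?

£5,112,832.10

This is an annuity due: 34 deposits of £38,925.00 at the beginning of each six-month period.
Periodic rate r = 0.136/2 per half-year; n is counted in half-years.
FV = PMT × [((1+r)^n − 1)/r] × (1+r) = 38,925 × [(1+r)^34 − 1] / r × (1+r) = £5,112,832.10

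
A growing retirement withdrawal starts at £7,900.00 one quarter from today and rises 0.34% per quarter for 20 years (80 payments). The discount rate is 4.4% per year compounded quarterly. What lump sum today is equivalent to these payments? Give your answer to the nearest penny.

£471,080.60

Periodic rate r = 0.044/4 per quarter; n is counted in quarters.
Growing ordinary annuity: PV = PMT₁ × [1 − ((1+g)/(1+r))^n] / (r − g) = 7,900 × [1 − ((1+0.0034)/(1+r))^80] / (r − 0.0034) = £471,080.60.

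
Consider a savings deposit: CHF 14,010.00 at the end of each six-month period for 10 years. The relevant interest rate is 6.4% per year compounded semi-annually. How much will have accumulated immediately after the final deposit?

This is an ordinary annuity: 20 deposits of CHF 14,010.00 at the end of each six-month period.
Periodic rate r = 0.064/2 per half-year; n is counted in half-years.
FV = PMT × [((1+r)^n − 1)/r] = 14,010 × [(1+r)^20 − 1] / r = CHF 384,206.97

CHF 384,206.97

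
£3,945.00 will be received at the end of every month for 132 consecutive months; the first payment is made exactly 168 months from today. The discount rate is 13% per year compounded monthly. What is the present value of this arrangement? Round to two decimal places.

£45,703.72

Ordinary annuity of 132 payments, first payment at period 168.
Periodic rate r = 0.13/12 per month; n is counted in months.
The ordinary-annuity PV formula values the stream one period before the first payment (period 167); discount that back 167 periods:
PV₀ = 3,945 × [1 − (1+r)^−132] / r × (1+r)^−167 = £45,703.72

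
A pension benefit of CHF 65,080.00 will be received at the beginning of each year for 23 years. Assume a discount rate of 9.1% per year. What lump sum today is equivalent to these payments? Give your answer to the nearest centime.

CHF 674,985.25

This is an annuity due: 23 payments of CHF 65,080.00 at the beginning of each year.
Periodic rate r = 0.091 per year.
PV = PMT × [(1 − (1+r)^−n)/r] × (1+r) = 65,080 × [1 − (1+r)^−23] / r × (1+r) = CHF 674,985.25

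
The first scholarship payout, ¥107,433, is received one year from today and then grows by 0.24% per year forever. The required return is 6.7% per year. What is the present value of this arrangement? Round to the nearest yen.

Periodic rate r = 0.067 per year.
Growing perpetuity (Gordon): PV = PMT₁ / (r − g) = 107,433 / (r − 0.0024) = ¥1,663,050.

¥1,663,050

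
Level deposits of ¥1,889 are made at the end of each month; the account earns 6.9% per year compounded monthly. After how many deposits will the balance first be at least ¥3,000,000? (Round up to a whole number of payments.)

Periodic rate r = 0.069/12 per month; n is counted in months.
Ordinary annuity FV: 3,000,000 = 1,889 × [((1+r)^n − 1)/r].
(1+r)^n = 1 + 3,000,000 × r / 1,889, so n = ln(1 + 3,000,000·r/1,889) / ln(1+r) = 403.88.
Round up to a whole number of payments: n = 404.

404 payments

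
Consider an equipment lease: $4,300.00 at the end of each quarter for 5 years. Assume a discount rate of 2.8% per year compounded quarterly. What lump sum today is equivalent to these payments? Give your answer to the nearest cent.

This is an ordinary annuity: 20 payments of $4,300.00 at the end of each quarter.
Periodic rate r = 0.028/4 per quarter; n is counted in quarters.
PV = PMT × [(1 − (1+r)^−n)/r] = 4,300 × [1 − (1+r)^−20] / r = $79,990.84

$79,990.84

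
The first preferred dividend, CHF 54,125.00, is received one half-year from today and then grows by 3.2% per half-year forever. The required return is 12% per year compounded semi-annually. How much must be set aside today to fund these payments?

Periodic rate r = 0.12/2 per half-year.
Growing perpetuity (Gordon): PV = PMT₁ / (r − g) = 54,125 / (r − 0.032) = CHF 1,933,035.71.

CHF 1,933,035.71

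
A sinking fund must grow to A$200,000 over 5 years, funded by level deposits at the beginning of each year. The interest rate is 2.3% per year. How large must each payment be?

Level annuity due; solve FV = PMT × [((1+r)^n − 1)/r] × (1+r) for PMT.
Periodic rate r = 0.023 per year.
With n = 5: PMT = 200,000 / ([((1+r)^n − 1)/r] × (1+r)) = A$37,342.94

A$37,342.94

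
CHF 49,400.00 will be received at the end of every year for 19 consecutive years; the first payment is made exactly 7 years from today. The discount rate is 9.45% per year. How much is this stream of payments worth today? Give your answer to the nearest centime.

Ordinary annuity of 19 payments, first payment at period 7.
Periodic rate r = 0.0945 per year.
The ordinary-annuity PV formula values the stream one period before the first payment (period 6); discount that back 6 periods:
PV₀ = 49,400 × [1 − (1+r)^−19] / r × (1+r)^−6 = CHF 249,399.76

CHF 249,399.76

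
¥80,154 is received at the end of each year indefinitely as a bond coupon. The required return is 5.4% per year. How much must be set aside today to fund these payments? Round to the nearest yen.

¥1,484,333

Periodic rate r = 0.054 per year.
Level perpetuity: PV = PMT / r = 80,154 / (0.054) = ¥1,484,333.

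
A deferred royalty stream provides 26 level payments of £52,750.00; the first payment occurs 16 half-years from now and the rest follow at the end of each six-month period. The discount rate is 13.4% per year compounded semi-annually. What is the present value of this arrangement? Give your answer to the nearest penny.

£242,500.85

Ordinary annuity of 26 payments, first payment at period 16.
Periodic rate r = 0.134/2 per half-year; n is counted in half-years.
The ordinary-annuity PV formula values the stream one period before the first payment (period 15); discount that back 15 periods:
PV₀ = 52,750 × [1 − (1+r)^−26] / r × (1+r)^−15 = £242,500.85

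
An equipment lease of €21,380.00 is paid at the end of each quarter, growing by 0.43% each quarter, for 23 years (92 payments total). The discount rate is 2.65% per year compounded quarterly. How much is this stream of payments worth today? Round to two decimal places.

€1,762,191.18

Periodic rate r = 0.0265/4 per quarter; n is counted in quarters.
Growing ordinary annuity: PV = PMT₁ × [1 − ((1+g)/(1+r))^n] / (r − g) = 21,380 × [1 − ((1+0.0043)/(1+r))^92] / (r − 0.0043) = €1,762,191.18.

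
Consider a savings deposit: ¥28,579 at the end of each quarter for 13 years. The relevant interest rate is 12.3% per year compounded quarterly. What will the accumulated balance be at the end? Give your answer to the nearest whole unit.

¥3,559,872

This is an ordinary annuity: 52 deposits of ¥28,579 at the end of each quarter.
Periodic rate r = 0.123/4 per quarter; n is counted in quarters.
FV = PMT × [((1+r)^n − 1)/r] = 28,579 × [(1+r)^52 − 1] / r = ¥3,559,872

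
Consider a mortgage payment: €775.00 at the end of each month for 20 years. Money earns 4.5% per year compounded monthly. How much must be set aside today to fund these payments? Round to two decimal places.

This is an ordinary annuity: 240 payments of €775.00 at the end of each month.
Periodic rate r = 0.045/12 per month; n is counted in months.
PV = PMT × [(1 − (1+r)^−n)/r] = 775 × [1 − (1+r)^−240] / r = €122,500.71

€122,500.71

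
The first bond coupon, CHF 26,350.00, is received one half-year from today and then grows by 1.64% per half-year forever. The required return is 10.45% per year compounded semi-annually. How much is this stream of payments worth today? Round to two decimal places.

CHF 735,006.97

Periodic rate r = 0.1045/2 per half-year.
Growing perpetuity (Gordon): PV = PMT₁ / (r − g) = 26,350 / (r − 0.0164) = CHF 735,006.97.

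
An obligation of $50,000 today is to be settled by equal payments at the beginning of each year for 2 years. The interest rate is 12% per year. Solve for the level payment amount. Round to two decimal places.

Level annuity due; solve PV = PMT × [(1 − (1+r)^−n)/r] × (1+r) for PMT.
Periodic rate r = 0.12 per year.
With n = 2: PMT = 50,000 / ([(1 − (1+r)^−n)/r] × (1+r)) = $26,415.09

$26,415.09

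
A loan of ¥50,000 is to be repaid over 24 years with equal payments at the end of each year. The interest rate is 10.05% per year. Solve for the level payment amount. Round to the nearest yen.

Level ordinary annuity; solve PV = PMT × [(1 − (1+r)^−n)/r] for PMT.
Periodic rate r = 0.1005 per year.
With n = 24: PMT = 50,000 / ([(1 − (1+r)^−n)/r]) = ¥5,586

¥5,586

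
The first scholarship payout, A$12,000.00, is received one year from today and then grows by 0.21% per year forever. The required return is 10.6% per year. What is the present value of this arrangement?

A$115,495.67

Periodic rate r = 0.106 per year.
Growing perpetuity (Gordon): PV = PMT₁ / (r − g) = 12,000 / (r − 0.0021) = A$115,495.67.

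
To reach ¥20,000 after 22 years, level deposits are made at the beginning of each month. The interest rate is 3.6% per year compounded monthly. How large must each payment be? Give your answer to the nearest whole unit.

Level annuity due; solve FV = PMT × [((1+r)^n − 1)/r] × (1+r) for PMT.
Periodic rate r = 0.036/12 per month; n is counted in months.
With n = 264: PMT = 20,000 / ([((1+r)^n − 1)/r] × (1+r)) = ¥50

¥50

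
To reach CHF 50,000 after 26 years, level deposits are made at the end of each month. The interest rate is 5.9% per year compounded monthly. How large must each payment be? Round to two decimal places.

Level ordinary annuity; solve FV = PMT × [((1+r)^n − 1)/r] for PMT.
Periodic rate r = 0.059/12 per month; n is counted in months.
With n = 312: PMT = 50,000 / ([((1+r)^n − 1)/r]) = CHF 67.92

CHF 67.92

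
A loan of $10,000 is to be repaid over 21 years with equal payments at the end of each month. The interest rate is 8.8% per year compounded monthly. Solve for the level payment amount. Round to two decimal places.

Level ordinary annuity; solve PV = PMT × [(1 − (1+r)^−n)/r] for PMT.
Periodic rate r = 0.088/12 per month; n is counted in months.
With n = 252: PMT = 10,000 / ([(1 − (1+r)^−n)/r]) = $87.16

$87.16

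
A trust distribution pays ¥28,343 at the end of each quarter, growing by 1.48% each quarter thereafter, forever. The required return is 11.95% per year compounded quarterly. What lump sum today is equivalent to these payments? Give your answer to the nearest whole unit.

Periodic rate r = 0.1195/4 per quarter.
Growing perpetuity (Gordon): PV = PMT₁ / (r − g) = 28,343 / (r − 0.0148) = ¥1,880,133.

¥1,880,133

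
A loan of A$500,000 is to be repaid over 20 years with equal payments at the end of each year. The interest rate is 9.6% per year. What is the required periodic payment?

Level ordinary annuity; solve PV = PMT × [(1 − (1+r)^−n)/r] for PMT.
Periodic rate r = 0.096 per year.
With n = 20: PMT = 500,000 / ([(1 − (1+r)^−n)/r]) = A$57,134.56

A$57,134.56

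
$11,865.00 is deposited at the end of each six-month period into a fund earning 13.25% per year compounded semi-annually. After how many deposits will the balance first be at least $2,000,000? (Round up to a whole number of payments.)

Periodic rate r = 0.1325/2 per half-year; n is counted in half-years.
Ordinary annuity FV: 2,000,000 = 11,865 × [((1+r)^n − 1)/r].
(1+r)^n = 1 + 2,000,000 × r / 11,865, so n = ln(1 + 2,000,000·r/11,865) / ln(1+r) = 38.95.
Round up to a whole number of payments: n = 39.

39 payments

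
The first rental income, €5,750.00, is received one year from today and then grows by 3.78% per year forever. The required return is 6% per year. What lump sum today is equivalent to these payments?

€259,009.01

Periodic rate r = 0.06 per year.
Growing perpetuity (Gordon): PV = PMT₁ / (r − g) = 5,750 / (r − 0.0378) = €259,009.01.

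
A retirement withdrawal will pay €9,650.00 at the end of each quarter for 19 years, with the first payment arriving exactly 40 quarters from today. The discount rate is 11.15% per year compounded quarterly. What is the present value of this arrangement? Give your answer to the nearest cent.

€103,817.32

Ordinary annuity of 76 payments, first payment at period 40.
Periodic rate r = 0.1115/4 per quarter; n is counted in quarters.
The ordinary-annuity PV formula values the stream one period before the first payment (period 39); discount that back 39 periods:
PV₀ = 9,650 × [1 − (1+r)^−76] / r × (1+r)^−39 = €103,817.32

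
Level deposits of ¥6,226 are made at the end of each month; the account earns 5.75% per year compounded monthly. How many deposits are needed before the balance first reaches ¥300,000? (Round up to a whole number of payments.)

44 payments

Periodic rate r = 0.0575/12 per month; n is counted in months.
Ordinary annuity FV: 300,000 = 6,226 × [((1+r)^n − 1)/r].
(1+r)^n = 1 + 300,000 × r / 6,226, so n = ln(1 + 300,000·r/6,226) / ln(1+r) = 43.46.
Round up to a whole number of payments: n = 44.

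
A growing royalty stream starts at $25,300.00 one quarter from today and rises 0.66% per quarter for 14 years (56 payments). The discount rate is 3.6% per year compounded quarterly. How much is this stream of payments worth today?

Periodic rate r = 0.036/4 per quarter; n is counted in quarters.
Growing ordinary annuity: PV = PMT₁ × [1 − ((1+g)/(1+r))^n] / (r − g) = 25,300 × [1 − ((1+0.0066)/(1+r))^56] / (r − 0.0066) = $1,316,125.96.

$1,316,125.96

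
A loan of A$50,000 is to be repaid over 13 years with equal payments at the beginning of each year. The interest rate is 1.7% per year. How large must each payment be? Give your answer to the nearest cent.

A$4,247.06

Level annuity due; solve PV = PMT × [(1 − (1+r)^−n)/r] × (1+r) for PMT.
Periodic rate r = 0.017 per year.
With n = 13: PMT = 50,000 / ([(1 − (1+r)^−n)/r] × (1+r)) = A$4,247.06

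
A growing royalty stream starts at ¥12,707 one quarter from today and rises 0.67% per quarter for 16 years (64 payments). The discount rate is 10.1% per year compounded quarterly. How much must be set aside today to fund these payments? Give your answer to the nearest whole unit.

¥472,103

Periodic rate r = 0.101/4 per quarter; n is counted in quarters.
Growing ordinary annuity: PV = PMT₁ × [1 − ((1+g)/(1+r))^n] / (r − g) = 12,707 × [1 − ((1+0.0067)/(1+r))^64] / (r − 0.0067) = ¥472,103.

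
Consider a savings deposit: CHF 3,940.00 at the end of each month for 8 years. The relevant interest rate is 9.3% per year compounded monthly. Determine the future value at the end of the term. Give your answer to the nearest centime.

CHF 558,366.15

This is an ordinary annuity: 96 deposits of CHF 3,940.00 at the end of each month.
Periodic rate r = 0.093/12 per month; n is counted in months.
FV = PMT × [((1+r)^n − 1)/r] = 3,940 × [(1+r)^96 − 1] / r = CHF 558,366.15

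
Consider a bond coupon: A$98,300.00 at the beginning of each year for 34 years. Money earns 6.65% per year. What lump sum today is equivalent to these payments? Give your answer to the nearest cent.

A$1,399,882.15

This is an annuity due: 34 payments of A$98,300.00 at the beginning of each year.
Periodic rate r = 0.0665 per year.
PV = PMT × [(1 − (1+r)^−n)/r] × (1+r) = 98,300 × [1 − (1+r)^−34] / r × (1+r) = A$1,399,882.15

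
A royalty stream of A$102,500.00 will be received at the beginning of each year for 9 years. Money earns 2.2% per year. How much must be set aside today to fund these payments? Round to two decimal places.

A$846,931.18

This is an annuity due: 9 payments of A$102,500.00 at the beginning of each year.
Periodic rate r = 0.022 per year.
PV = PMT × [(1 − (1+r)^−n)/r] × (1+r) = 102,500 × [1 − (1+r)^−9] / r × (1+r) = A$846,931.18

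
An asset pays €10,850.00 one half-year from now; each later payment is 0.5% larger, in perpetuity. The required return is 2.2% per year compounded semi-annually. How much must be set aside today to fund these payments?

Periodic rate r = 0.022/2 per half-year.
Growing perpetuity (Gordon): PV = PMT₁ / (r − g) = 10,850 / (r − 0.005) = €1,808,333.33.

€1,808,333.33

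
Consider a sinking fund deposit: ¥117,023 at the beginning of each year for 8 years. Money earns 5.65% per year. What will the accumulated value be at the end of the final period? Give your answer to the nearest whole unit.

¥1,208,404

This is an annuity due: 8 deposits of ¥117,023 at the beginning of each year.
Periodic rate r = 0.0565 per year.
FV = PMT × [((1+r)^n − 1)/r] × (1+r) = 117,023 × [(1+r)^8 − 1] / r × (1+r) = ¥1,208,404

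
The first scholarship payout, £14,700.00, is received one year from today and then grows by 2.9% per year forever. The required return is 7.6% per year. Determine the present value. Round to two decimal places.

Periodic rate r = 0.076 per year.
Growing perpetuity (Gordon): PV = PMT₁ / (r − g) = 14,700 / (r − 0.029) = £312,765.96.

£312,765.96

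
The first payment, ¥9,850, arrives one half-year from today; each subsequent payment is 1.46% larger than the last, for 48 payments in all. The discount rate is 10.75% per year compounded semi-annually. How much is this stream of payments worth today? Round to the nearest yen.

¥210,722

Periodic rate r = 0.1075/2 per half-year; n is counted in half-years.
Growing ordinary annuity: PV = PMT₁ × [1 − ((1+g)/(1+r))^n] / (r − g) = 9,850 × [1 − ((1+0.0146)/(1+r))^48] / (r − 0.0146) = ¥210,722.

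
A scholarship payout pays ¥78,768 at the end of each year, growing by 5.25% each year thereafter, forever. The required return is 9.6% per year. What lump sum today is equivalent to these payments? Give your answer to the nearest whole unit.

Periodic rate r = 0.096 per year.
Growing perpetuity (Gordon): PV = PMT₁ / (r − g) = 78,768 / (r − 0.0525) = ¥1,810,759.

¥1,810,759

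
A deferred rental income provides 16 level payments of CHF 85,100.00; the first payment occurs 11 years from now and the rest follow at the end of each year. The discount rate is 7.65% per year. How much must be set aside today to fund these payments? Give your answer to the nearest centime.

CHF 368,619.66

Ordinary annuity of 16 payments, first payment at period 11.
Periodic rate r = 0.0765 per year.
The ordinary-annuity PV formula values the stream one period before the first payment (period 10); discount that back 10 periods:
PV₀ = 85,100 × [1 − (1+r)^−16] / r × (1+r)^−10 = CHF 368,619.66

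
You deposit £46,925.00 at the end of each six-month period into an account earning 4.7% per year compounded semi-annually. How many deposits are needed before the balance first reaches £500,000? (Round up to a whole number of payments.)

Periodic rate r = 0.047/2 per half-year; n is counted in half-years.
Ordinary annuity FV: 500,000 = 46,925 × [((1+r)^n − 1)/r].
(1+r)^n = 1 + 500,000 × r / 46,925, so n = ln(1 + 500,000·r/46,925) / ln(1+r) = 9.62.
Round up to a whole number of payments: n = 10.

10 payments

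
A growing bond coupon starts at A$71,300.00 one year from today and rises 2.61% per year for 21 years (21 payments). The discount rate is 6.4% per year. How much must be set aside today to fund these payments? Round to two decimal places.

Periodic rate r = 0.064 per year.
Growing ordinary annuity: PV = PMT₁ × [1 − ((1+g)/(1+r))^n] / (r − g) = 71,300 × [1 − ((1+0.0261)/(1+r))^21] / (r − 0.0261) = A$1,002,932.74.

A$1,002,932.74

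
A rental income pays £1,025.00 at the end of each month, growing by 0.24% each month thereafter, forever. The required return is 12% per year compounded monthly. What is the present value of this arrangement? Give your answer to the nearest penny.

Periodic rate r = 0.12/12 per month.
Growing perpetuity (Gordon): PV = PMT₁ / (r − g) = 1,025 / (r − 0.0024) = £134,868.42.

£134,868.42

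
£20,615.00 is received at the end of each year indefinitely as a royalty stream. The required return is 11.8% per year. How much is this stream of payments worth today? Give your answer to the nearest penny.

Periodic rate r = 0.118 per year.
Level perpetuity: PV = PMT / r = 20,615 / (0.118) = £174,703.39.

£174,703.39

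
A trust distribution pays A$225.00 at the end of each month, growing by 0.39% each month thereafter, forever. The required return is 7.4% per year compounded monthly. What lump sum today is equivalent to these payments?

A$99,264.71

Periodic rate r = 0.074/12 per month.
Growing perpetuity (Gordon): PV = PMT₁ / (r − g) = 225 / (r − 0.0039) = A$99,264.71.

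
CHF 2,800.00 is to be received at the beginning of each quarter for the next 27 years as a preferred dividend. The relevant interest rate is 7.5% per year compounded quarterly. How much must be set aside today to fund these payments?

CHF 131,672.60

This is an annuity due: 108 payments of CHF 2,800.00 at the beginning of each quarter.
Periodic rate r = 0.075/4 per quarter; n is counted in quarters.
PV = PMT × [(1 − (1+r)^−n)/r] × (1+r) = 2,800 × [1 − (1+r)^−108] / r × (1+r) = CHF 131,672.60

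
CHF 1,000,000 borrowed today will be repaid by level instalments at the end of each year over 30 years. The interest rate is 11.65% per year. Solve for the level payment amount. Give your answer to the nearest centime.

CHF 120,933.90

Level ordinary annuity; solve PV = PMT × [(1 − (1+r)^−n)/r] for PMT.
Periodic rate r = 0.1165 per year.
With n = 30: PMT = 1,000,000 / ([(1 − (1+r)^−n)/r]) = CHF 120,933.90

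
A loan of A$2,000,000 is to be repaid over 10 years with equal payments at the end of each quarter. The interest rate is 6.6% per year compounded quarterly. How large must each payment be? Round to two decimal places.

Level ordinary annuity; solve PV = PMT × [(1 − (1+r)^−n)/r] for PMT.
Periodic rate r = 0.066/4 per quarter; n is counted in quarters.
With n = 40: PMT = 2,000,000 / ([(1 − (1+r)^−n)/r]) = A$68,698.84

A$68,698.84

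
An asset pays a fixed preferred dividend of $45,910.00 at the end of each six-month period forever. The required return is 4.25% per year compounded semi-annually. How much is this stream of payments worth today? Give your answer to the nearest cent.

Periodic rate r = 0.0425/2 per half-year.
Level perpetuity: PV = PMT / r = 45,910 / (0.0425/2) = $2,160,470.59.

$2,160,470.59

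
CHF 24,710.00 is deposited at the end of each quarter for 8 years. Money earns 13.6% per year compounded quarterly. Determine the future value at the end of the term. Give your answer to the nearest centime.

This is an ordinary annuity: 32 deposits of CHF 24,710.00 at the end of each quarter.
Periodic rate r = 0.136/4 per quarter; n is counted in quarters.
FV = PMT × [((1+r)^n − 1)/r] = 24,710 × [(1+r)^32 − 1] / r = CHF 1,391,845.54

CHF 1,391,845.54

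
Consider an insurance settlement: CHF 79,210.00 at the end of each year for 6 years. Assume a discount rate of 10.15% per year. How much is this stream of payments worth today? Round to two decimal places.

CHF 343,469.02

This is an ordinary annuity: 6 payments of CHF 79,210.00 at the end of each year.
Periodic rate r = 0.1015 per year.
PV = PMT × [(1 − (1+r)^−n)/r] = 79,210 × [1 − (1+r)^−6] / r = CHF 343,469.02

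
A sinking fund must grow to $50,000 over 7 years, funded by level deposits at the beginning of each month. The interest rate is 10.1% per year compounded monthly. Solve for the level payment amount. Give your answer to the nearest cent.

Level annuity due; solve FV = PMT × [((1+r)^n − 1)/r] × (1+r) for PMT.
Periodic rate r = 0.101/12 per month; n is counted in months.
With n = 84: PMT = 50,000 / ([((1+r)^n − 1)/r] × (1+r)) = $408.37

$408.37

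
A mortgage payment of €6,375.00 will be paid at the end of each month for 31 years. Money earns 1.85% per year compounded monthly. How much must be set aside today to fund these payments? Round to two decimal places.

This is an ordinary annuity: 372 payments of €6,375.00 at the end of each month.
Periodic rate r = 0.0185/12 per month; n is counted in months.
PV = PMT × [(1 − (1+r)^−n)/r] = 6,375 × [1 − (1+r)^−372] / r = €1,803,752.20

€1,803,752.20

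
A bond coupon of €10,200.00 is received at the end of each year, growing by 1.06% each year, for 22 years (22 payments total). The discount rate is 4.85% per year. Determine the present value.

Periodic rate r = 0.0485 per year.
Growing ordinary annuity: PV = PMT₁ × [1 − ((1+g)/(1+r))^n] / (r − g) = 10,200 × [1 − ((1+0.0106)/(1+r))^22] / (r − 0.0106) = €149,400.15.

€149,400.15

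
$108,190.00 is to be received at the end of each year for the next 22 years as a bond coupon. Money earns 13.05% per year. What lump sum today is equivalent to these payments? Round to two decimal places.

$773,243.44

This is an ordinary annuity: 22 payments of $108,190.00 at the end of each year.
Periodic rate r = 0.1305 per year.
PV = PMT × [(1 − (1+r)^−n)/r] = 108,190 × [1 − (1+r)^−22] / r = $773,243.44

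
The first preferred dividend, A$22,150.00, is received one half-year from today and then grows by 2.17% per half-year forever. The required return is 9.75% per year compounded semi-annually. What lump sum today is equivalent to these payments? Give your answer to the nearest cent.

Periodic rate r = 0.0975/2 per half-year.
Growing perpetuity (Gordon): PV = PMT₁ / (r − g) = 22,150 / (r − 0.0217) = A$818,853.97.

A$818,853.97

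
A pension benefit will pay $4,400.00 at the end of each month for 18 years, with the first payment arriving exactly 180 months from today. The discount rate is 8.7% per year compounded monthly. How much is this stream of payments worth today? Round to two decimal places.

$131,563.38

Ordinary annuity of 216 payments, first payment at period 180.
Periodic rate r = 0.087/12 per month; n is counted in months.
The ordinary-annuity PV formula values the stream one period before the first payment (period 179); discount that back 179 periods:
PV₀ = 4,400 × [1 − (1+r)^−216] / r × (1+r)^−179 = $131,563.38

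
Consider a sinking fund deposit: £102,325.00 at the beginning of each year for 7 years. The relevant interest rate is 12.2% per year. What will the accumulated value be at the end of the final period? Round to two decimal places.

This is an annuity due: 7 deposits of £102,325.00 at the beginning of each year.
Periodic rate r = 0.122 per year.
FV = PMT × [((1+r)^n − 1)/r] × (1+r) = 102,325 × [(1+r)^7 − 1] / r × (1+r) = £1,165,461.57

£1,165,461.57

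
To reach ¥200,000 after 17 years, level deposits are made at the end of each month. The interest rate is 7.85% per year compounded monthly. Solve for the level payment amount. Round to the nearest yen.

Level ordinary annuity; solve FV = PMT × [((1+r)^n − 1)/r] for PMT.
Periodic rate r = 0.0785/12 per month; n is counted in months.
With n = 204: PMT = 200,000 / ([((1+r)^n − 1)/r]) = ¥470

¥470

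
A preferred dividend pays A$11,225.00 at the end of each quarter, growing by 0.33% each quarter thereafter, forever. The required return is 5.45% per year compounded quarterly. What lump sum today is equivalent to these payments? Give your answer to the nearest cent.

Periodic rate r = 0.0545/4 per quarter.
Growing perpetuity (Gordon): PV = PMT₁ / (r − g) = 11,225 / (r − 0.0033) = A$1,087,167.07.

A$1,087,167.07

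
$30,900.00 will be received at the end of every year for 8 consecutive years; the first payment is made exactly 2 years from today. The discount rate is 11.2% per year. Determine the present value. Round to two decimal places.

$141,985.06

Ordinary annuity of 8 payments, first payment at period 2.
Periodic rate r = 0.112 per year.
The ordinary-annuity PV formula values the stream one period before the first payment (period 1); discount that back 1 periods:
PV₀ = 30,900 × [1 − (1+r)^−8] / r × (1+r)^−1 = $141,985.06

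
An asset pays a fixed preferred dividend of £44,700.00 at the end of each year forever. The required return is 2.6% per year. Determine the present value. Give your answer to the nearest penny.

£1,719,230.77

Periodic rate r = 0.026 per year.
Level perpetuity: PV = PMT / r = 44,700 / (0.026) = £1,719,230.77.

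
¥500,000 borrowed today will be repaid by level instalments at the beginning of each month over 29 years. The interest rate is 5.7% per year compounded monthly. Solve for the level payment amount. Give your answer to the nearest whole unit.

¥2,926

Level annuity due; solve PV = PMT × [(1 − (1+r)^−n)/r] × (1+r) for PMT.
Periodic rate r = 0.057/12 per month; n is counted in months.
With n = 348: PMT = 500,000 / ([(1 − (1+r)^−n)/r] × (1+r)) = ¥2,926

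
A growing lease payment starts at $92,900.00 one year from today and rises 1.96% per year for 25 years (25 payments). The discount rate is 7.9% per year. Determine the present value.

$1,184,274.62

Periodic rate r = 0.079 per year.
Growing ordinary annuity: PV = PMT₁ × [1 − ((1+g)/(1+r))^n] / (r − g) = 92,900 × [1 − ((1+0.0196)/(1+r))^25] / (r − 0.0196) = $1,184,274.62.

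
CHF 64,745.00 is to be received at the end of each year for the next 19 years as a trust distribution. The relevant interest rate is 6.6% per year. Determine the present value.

This is an ordinary annuity: 19 payments of CHF 64,745.00 at the end of each year.
Periodic rate r = 0.066 per year.
PV = PMT × [(1 − (1+r)^−n)/r] = 64,745 × [1 − (1+r)^−19] / r = CHF 689,728.49

CHF 689,728.49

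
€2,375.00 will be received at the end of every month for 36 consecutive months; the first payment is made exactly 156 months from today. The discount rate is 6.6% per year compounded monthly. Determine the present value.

€33,065.94

Ordinary annuity of 36 payments, first payment at period 156.
Periodic rate r = 0.066/12 per month; n is counted in months.
The ordinary-annuity PV formula values the stream one period before the first payment (period 155); discount that back 155 periods:
PV₀ = 2,375 × [1 − (1+r)^−36] / r × (1+r)^−155 = €33,065.94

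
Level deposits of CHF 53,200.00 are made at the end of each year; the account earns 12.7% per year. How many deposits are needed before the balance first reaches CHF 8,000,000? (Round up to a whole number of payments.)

26 payments

Periodic rate r = 0.127 per year.
Ordinary annuity FV: 8,000,000 = 53,200 × [((1+r)^n − 1)/r].
(1+r)^n = 1 + 8,000,000 × r / 53,200, so n = ln(1 + 8,000,000·r/53,200) / ln(1+r) = 25.10.
Round up to a whole number of payments: n = 26.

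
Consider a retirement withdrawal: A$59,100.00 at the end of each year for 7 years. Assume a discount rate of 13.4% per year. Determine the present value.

A$258,154.21

This is an ordinary annuity: 7 payments of A$59,100.00 at the end of each year.
Periodic rate r = 0.134 per year.
PV = PMT × [(1 − (1+r)^−n)/r] = 59,100 × [1 − (1+r)^−7] / r = A$258,154.21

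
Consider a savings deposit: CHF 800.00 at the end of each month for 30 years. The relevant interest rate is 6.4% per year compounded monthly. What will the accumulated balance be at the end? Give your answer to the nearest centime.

CHF 867,937.12

This is an ordinary annuity: 360 deposits of CHF 800.00 at the end of each month.
Periodic rate r = 0.064/12 per month; n is counted in months.
FV = PMT × [((1+r)^n − 1)/r] = 800 × [(1+r)^360 − 1] / r = CHF 867,937.12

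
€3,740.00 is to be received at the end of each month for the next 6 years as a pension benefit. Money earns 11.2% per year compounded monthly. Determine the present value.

This is an ordinary annuity: 72 payments of €3,740.00 at the end of each month.
Periodic rate r = 0.112/12 per month; n is counted in months.
PV = PMT × [(1 − (1+r)^−n)/r] = 3,740 × [1 − (1+r)^−72] / r = €195,436.26

€195,436.26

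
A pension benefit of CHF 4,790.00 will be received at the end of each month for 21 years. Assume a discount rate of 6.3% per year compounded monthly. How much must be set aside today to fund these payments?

CHF 668,539.46

This is an ordinary annuity: 252 payments of CHF 4,790.00 at the end of each month.
Periodic rate r = 0.063/12 per month; n is counted in months.
PV = PMT × [(1 − (1+r)^−n)/r] = 4,790 × [1 − (1+r)^−252] / r = CHF 668,539.46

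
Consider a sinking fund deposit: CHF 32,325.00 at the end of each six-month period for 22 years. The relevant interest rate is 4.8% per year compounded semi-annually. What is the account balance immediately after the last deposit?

This is an ordinary annuity: 44 deposits of CHF 32,325.00 at the end of each six-month period.
Periodic rate r = 0.048/2 per half-year; n is counted in half-years.
FV = PMT × [((1+r)^n − 1)/r] = 32,325 × [(1+r)^44 − 1] / r = CHF 2,477,191.04

CHF 2,477,191.04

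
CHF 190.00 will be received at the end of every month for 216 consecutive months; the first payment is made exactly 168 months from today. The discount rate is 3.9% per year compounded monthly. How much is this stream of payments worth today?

CHF 17,133.02

Ordinary annuity of 216 payments, first payment at period 168.
Periodic rate r = 0.039/12 per month; n is counted in months.
The ordinary-annuity PV formula values the stream one period before the first payment (period 167); discount that back 167 periods:
PV₀ = 190 × [1 − (1+r)^−216] / r × (1+r)^−167 = CHF 17,133.02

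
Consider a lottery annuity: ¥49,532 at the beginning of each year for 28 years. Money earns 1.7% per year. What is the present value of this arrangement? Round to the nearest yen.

¥1,114,884

This is an annuity due: 28 payments of ¥49,532 at the beginning of each year.
Periodic rate r = 0.017 per year.
PV = PMT × [(1 − (1+r)^−n)/r] × (1+r) = 49,532 × [1 − (1+r)^−28] / r × (1+r) = ¥1,114,884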